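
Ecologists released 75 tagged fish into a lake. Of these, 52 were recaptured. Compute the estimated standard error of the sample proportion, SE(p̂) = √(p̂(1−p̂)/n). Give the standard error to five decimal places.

The sample proportion is 52/75 = 0.69333.
p̂(1−p̂) = 0.69333·0.30667 = 0.212624.
Dividing by n and taking the root: √0.002834987 = 0.05324.

SE = 0.05324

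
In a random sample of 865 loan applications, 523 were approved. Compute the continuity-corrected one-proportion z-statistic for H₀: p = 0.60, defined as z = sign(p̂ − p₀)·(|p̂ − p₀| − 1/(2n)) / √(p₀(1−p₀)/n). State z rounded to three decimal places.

z = 0.243

With x = 523 successes in n = 865, p̂ = 0.60462. p̂ − p₀ = 0.004624.
1/(2n) = 0.000578.
Corrected numerator: |0.004624| − 0.000578 = 0.004046.
Under H₀, SE = √(p₀(1−p₀)/n) = √(0.60·0.40/865) = √0.000277457 = 0.016657.
z = +0.004046/0.016657 = 0.243.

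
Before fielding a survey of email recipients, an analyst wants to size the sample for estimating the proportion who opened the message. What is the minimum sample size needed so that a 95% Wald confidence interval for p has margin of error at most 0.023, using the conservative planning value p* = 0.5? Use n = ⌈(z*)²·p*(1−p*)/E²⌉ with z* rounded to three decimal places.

n = 1816

z* = 1.960 at the 95% level.
p*(1−p*) = 0.50·0.50 = 0.2500.
Required n before rounding: 3.841600 × 0.2500 / 0.023² = 1815.501.
Rounding up, n = 1816.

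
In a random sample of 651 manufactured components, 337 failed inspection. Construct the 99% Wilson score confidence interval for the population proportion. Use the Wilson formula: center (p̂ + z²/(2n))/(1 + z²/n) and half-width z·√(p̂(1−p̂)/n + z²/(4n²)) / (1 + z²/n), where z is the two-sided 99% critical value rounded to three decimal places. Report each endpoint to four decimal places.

(0.4673, 0.5677)

p̂ = 337/651 = 0.51767; z = 2.576, so z² = 6.635776.
Denominator 1 + z²/n = 1 + 6.635776/651 = 1.010193.
Center = (0.51767 + 0.005097)/1.010193 = 0.51749.
Radicand: p̂(1−p̂)/n + z²/(4n²) = 0.000383545 + 0.000003914 = 0.000387459.
Half-width = 2.576·√0.000387459/1.010193 = 0.05019.
So the interval runs from 0.4673 to 0.5677.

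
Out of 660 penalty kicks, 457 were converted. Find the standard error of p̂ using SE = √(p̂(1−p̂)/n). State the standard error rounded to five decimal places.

SE = 0.01796

The sample proportion is 457/660 = 0.69242.
p̂(1−p̂) = 0.69242·0.30758 = 0.212975.
SE = √(0.212975/660) = 0.01796.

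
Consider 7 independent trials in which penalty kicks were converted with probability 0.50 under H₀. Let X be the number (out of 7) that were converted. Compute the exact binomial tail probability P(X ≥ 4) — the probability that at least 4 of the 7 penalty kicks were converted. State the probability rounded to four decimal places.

X is binomial with n = 7 and p = 0.50.
P(X ≥ 4) = C(7,4)·0.50^4·0.50^3 + C(7,5)·0.50^5·0.50^2 + C(7,6)·0.50^6·0.50^1 + C(7,7)·0.50^7·0.50^0.
= 0.273438 + 0.164062 + 0.054688 + 0.007812 = 0.5000.

P = 0.5000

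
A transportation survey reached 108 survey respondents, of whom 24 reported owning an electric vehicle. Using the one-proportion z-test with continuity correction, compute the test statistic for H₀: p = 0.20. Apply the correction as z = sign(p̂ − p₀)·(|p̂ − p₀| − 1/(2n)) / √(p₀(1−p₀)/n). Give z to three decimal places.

z = 0.457

p̂ = 24/108 = 0.22222. p̂ − p₀ = 0.022222.
Continuity correction 1/(2n) = 1/216 = 0.004630.
Corrected numerator: |0.022222| − 0.004630 = 0.017592.
SE₀ = √(0.20·0.80/108) = 0.038490.
z = (+)0.017592/0.038490 = 0.457.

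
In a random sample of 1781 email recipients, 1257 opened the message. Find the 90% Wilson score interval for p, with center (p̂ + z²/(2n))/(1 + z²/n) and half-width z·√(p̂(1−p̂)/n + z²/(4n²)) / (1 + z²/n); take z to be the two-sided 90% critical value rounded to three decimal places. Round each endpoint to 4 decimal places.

(0.6877, 0.7232)

Here p̂ = 1257/1781 = 0.70578 and z = 1.645 (z² = 2.706025).
1 + z²/n = 1.001519.
Center = (0.70578 + 0.000760)/1.001519 = 0.70547.
Radicand: p̂(1−p̂)/n + z²/(4n²) = 0.000116594 + 0.000000213 = 0.000116807.
Half-width = z·√(radicand)/denom = 1.645·0.010808/1.001519 = 0.01775.
Interval: 0.70547 ± 0.01775 → (0.6877, 0.7232).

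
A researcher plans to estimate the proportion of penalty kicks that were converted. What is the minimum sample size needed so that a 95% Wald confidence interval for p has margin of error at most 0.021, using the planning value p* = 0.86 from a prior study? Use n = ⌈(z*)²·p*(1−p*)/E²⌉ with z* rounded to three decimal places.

For 95% confidence, z* = 1.960.
p*(1−p*) = 0.86·0.14 = 0.1204.
(z*)²·p*(1−p*)/E² = 3.841600·0.1204/0.000441 = 1048.818.
Rounding up, n = 1049.

n = 1049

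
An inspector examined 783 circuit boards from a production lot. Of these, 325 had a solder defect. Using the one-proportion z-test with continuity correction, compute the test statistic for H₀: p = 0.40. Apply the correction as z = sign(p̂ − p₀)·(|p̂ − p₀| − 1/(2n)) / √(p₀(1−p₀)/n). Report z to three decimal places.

z = 0.824

p̂ = 325/783 = 0.41507. p̂ − p₀ = 0.015070.
Continuity correction 1/(2n) = 1/1566 = 0.000639.
Corrected numerator: |0.015070| − 0.000639 = 0.014431.
Null standard error: √(0.40·0.60/783) = √0.000306513 = 0.017508.
z = (+)0.014431/0.017508 = 0.824.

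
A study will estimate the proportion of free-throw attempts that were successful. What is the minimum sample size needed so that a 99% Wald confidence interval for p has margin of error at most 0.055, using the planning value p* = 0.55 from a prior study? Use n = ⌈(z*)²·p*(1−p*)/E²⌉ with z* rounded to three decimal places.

The 99% critical value is z* = 2.576.
p*(1−p*) = 0.2475.
(z*)²·p*(1−p*)/E² = 6.635776·0.2475/0.003025 = 542.927.
⌈542.927⌉ = 543.

n = 543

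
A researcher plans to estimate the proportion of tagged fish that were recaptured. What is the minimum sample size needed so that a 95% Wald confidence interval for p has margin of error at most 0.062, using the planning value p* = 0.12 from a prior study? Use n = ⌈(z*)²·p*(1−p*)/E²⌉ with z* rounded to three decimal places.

For 95% confidence, z* = 1.960.
p*(1−p*) = 0.1056.
Required n before rounding: 3.841600 × 0.1056 / 0.062² = 105.534.
⌈105.534⌉ = 106.

n = 106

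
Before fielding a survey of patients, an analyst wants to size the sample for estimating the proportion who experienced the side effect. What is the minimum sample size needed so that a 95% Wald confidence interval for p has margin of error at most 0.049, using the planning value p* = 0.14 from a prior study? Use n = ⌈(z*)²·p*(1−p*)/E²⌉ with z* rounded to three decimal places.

n = 193

For 95% confidence, z* = 1.960.
p*(1−p*) = 0.1204.
Required n before rounding: 3.841600 × 0.1204 / 0.049² = 192.640.
Rounding up, n = 193.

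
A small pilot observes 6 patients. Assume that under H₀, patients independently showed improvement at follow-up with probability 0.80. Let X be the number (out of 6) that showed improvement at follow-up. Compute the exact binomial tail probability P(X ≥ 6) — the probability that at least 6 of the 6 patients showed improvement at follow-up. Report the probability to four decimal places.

P = 0.2621

X ~ Binomial(n=6, p=0.80).
P(X ≥ 6) = C(6,6)·0.80^6·0.20^0.
= 0.262144 = 0.2621.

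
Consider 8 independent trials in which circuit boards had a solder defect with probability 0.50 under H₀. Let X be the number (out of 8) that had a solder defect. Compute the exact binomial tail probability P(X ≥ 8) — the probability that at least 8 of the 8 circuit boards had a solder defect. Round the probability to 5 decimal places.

P = 0.00391

X is binomial with n = 8 and p = 0.50.
P(X ≥ 8) = C(8,8)·0.50^8·0.50^0.
= 0.003906 = 0.00391.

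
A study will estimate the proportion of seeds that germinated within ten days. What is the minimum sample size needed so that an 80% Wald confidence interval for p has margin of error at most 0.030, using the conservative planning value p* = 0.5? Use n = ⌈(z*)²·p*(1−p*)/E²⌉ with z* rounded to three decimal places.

n = 457

For 80% confidence, z* = 1.282.
p*(1−p*) = 0.2500.
(z*)²·p*(1−p*)/E² = 1.643524·0.2500/0.000900 = 456.534.
⌈456.534⌉ = 457.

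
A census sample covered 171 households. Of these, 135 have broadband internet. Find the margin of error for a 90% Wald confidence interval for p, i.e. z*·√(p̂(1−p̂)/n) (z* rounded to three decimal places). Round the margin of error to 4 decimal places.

ME = 0.0513

The sample proportion is 135/171 = 0.78947.
SE(p̂) = √(0.78947·0.21053/171) = 0.031176.
The 90% critical value is z* = 1.645.
Margin of error = z*·SE = 1.645 × 0.031176 = 0.0513.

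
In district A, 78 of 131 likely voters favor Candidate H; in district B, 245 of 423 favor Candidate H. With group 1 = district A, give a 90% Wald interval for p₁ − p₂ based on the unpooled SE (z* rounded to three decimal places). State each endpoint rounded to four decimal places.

(-0.0646, 0.0971)

p̂₁ = 78/131 = 0.59542, p̂₂ = 245/423 = 0.57920; p̂₁ − p̂₂ = 0.01622.
SE = √(0.001838894 + 0.000576189) = √0.002415083 = 0.049143.
For 90% confidence, z* = 1.645. Margin = 1.645·0.049143 = 0.08084.
So the interval runs from -0.0646 to 0.0971.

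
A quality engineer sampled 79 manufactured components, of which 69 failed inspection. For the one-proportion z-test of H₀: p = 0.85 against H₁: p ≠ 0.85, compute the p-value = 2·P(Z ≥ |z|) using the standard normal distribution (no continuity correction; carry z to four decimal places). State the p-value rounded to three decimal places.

The sample proportion is 69/79 = 0.87342.
Under H₀, SE = √(p₀(1−p₀)/n) = √(0.85·0.15/79) = √0.001613924 = 0.040174.
z = (p̂ − p₀)/SE = (69/79 − 0.85)/0.040174 ≈ 0.5829.
p-value = 2·P(Z ≥ |z|) with z = 0.5829 → 0.560.

p-value = 0.560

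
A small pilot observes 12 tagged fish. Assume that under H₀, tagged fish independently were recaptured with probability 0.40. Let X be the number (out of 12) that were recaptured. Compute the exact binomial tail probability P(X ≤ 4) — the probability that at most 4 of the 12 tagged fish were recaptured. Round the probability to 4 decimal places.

X is binomial with n = 12 and p = 0.40.
P(X ≤ 4) = Σ_{j=0}^{4} C(12,j)·0.40^j·0.60^{12−j}.
= 0.002177 + 0.017414 + 0.063852 + 0.141894 + 0.212841 = 0.4382.

P = 0.4382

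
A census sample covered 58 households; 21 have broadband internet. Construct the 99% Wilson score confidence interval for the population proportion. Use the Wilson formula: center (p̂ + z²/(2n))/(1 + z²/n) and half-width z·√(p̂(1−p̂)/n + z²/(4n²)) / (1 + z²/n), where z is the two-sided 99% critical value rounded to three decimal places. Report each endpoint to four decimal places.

p̂ = 21/58 = 0.36207; z = 2.576, so z² = 6.635776.
1 + z²/n = 1.114410.
Center = (0.36207 + 0.057205)/1.114410 = 0.37623.
Radicand: p̂(1−p̂)/n + z²/(4n²) = 0.003982328 + 0.000493146 = 0.004475474.
Half-width = 2.576·√0.004475474/1.114410 = 0.15464.
CI: 0.37623 ± 0.15464 = (0.2216, 0.5309).

(0.2216, 0.5309)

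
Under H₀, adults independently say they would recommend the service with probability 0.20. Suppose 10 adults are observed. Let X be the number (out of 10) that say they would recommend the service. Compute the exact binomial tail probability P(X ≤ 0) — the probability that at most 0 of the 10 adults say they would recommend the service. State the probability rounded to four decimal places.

X is binomial with n = 10 and p = 0.20.
P(X ≤ 0) = C(10,0)·0.20^0·0.80^10.
= 0.107374 = 0.1074.

P = 0.1074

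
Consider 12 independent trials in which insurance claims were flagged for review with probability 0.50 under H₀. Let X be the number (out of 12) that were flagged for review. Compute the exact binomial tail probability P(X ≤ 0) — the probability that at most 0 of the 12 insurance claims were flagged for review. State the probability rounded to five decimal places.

X is binomial with n = 12 and p = 0.50.
P(X ≤ 0) = C(12,0)·0.50^0·0.50^12.
= 0.000244 = 0.00024.

P = 0.00024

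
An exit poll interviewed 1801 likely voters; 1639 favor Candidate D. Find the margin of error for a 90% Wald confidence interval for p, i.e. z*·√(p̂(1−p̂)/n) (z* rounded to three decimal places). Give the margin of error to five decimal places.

With x = 1639 successes in n = 1801, p̂ = 0.91005.
SE(p̂) = √(0.91005·0.08995/1801) = 0.006742.
The 90% critical value is z* = 1.645.
Margin of error = z*·SE = 1.645 × 0.006742 = 0.01109.

ME = 0.01109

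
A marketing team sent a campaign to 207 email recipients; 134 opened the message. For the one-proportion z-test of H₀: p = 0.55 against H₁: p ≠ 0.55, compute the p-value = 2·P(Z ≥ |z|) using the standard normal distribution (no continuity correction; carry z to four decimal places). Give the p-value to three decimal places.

p-value = 0.005

p̂ = 134/207 = 0.64734.
Under H₀, SE = √(p₀(1−p₀)/n) = √(0.55·0.45/207) = √0.001195652 = 0.034578.
z = (p̂ − p₀)/SE = (134/207 − 0.55)/0.034578 ≈ 2.8152.
From the standard normal, 2·P(Z ≥ |z|) = 0.005.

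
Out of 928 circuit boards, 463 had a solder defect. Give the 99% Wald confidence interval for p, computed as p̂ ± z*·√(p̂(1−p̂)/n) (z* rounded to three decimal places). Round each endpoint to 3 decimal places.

With x = 463 successes in n = 928, p̂ = 0.49892.
SE(p̂) = √(0.49892·0.50108/928) = 0.016413.
The 99% critical value is z* = 2.576.
Margin = 2.576·0.016413 = 0.04228.
Interval: 0.49892 ± 0.04228 → (0.457, 0.541).

(0.457, 0.541)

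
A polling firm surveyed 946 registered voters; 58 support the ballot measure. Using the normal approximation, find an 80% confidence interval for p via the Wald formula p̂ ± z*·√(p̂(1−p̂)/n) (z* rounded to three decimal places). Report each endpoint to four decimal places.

p̂ = 58/946 = 0.06131.
Standard error of p̂: √(0.057552/946) = √0.000060837 = 0.007800.
For 80% confidence, z* = 1.282.
Margin = 1.282·0.007800 = 0.01000.
So the interval runs from 0.0513 to 0.0713.

(0.0513, 0.0713)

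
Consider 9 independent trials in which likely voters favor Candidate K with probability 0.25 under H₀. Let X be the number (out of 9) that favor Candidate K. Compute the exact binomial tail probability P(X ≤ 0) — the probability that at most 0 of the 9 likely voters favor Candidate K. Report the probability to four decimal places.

P = 0.0751

X is binomial with n = 9 and p = 0.25.
P(X ≤ 0) = C(9,0)·0.25^0·0.75^9.
= 0.075085 = 0.0751.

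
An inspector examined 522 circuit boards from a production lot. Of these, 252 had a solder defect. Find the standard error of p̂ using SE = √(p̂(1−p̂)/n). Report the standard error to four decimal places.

The sample proportion is 252/522 = 0.48276.
p̂(1−p̂) = 0.48276·0.51724 = 0.249703.
Dividing by n and taking the root: √0.000478358 = 0.0219.

SE = 0.0219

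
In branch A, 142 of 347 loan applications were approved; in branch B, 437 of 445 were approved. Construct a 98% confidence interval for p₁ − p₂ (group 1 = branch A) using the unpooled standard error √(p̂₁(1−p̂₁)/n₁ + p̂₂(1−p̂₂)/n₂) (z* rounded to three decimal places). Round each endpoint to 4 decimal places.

p̂₁ = 0.40922, p̂₂ = 0.98202, so the observed difference is -0.57280.
Unpooled SE = √(p̂₁(1−p̂₁)/n₁ + p̂₂(1−p̂₂)/n₂) = √(0.000696713 + 0.000039673) = 0.027136.
The 98% critical value is z* = 2.326. Margin = 2.326·0.027136 = 0.06312.
So the interval runs from -0.6359 to -0.5097.

(-0.6359, -0.5097)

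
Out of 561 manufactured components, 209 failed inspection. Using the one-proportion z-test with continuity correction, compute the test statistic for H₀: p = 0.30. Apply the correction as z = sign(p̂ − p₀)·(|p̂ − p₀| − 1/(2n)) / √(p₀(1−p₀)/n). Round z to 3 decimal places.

With x = 209 successes in n = 561, p̂ = 0.37255. p̂ − p₀ = 0.072549.
1/(2n) = 0.000891.
Corrected numerator: |0.072549| − 0.000891 = 0.071658.
SE₀ = √(0.30·0.70/561) = 0.019348.
z = +0.071658/0.019348 = 3.704.

z = 3.704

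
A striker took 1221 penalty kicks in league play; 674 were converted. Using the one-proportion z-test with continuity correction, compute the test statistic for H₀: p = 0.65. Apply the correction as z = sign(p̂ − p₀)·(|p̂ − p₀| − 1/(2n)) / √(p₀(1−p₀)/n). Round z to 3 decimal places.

p̂ = 674/1221 = 0.55201. p̂ − p₀ = -0.097993.
1/(2n) = 0.000410.
Corrected numerator: |-0.097993| − 0.000410 = 0.097583.
SE₀ = √(0.65·0.35/1221) = 0.013650.
z = −0.097583/0.013650 = -7.149.

z = -7.149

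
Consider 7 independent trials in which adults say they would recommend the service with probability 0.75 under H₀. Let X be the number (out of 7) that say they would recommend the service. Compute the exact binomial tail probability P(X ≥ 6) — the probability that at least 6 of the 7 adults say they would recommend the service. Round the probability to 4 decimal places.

X is binomial with n = 7 and p = 0.75.
P(X ≥ 6) = C(7,6)·0.75^6·0.25^1 + C(7,7)·0.75^7·0.25^0.
= 0.311462 + 0.133484 = 0.4449.

P = 0.4449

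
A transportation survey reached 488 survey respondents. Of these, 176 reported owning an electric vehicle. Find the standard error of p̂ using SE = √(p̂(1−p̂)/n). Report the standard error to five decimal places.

p̂ = 176/488 = 0.36066.
p̂(1−p̂) = 0.230584.
SE = √(0.230584/488) = 0.02174.

SE = 0.02174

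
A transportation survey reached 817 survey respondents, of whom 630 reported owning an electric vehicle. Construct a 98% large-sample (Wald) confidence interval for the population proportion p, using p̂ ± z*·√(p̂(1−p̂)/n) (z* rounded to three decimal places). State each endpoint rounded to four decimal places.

(0.7369, 0.8053)

The sample proportion is 630/817 = 0.77111.
SE = √(p̂(1−p̂)/n) = √(0.176497/817) = 0.014698.
For 98% confidence, z* = 2.326.
Margin of error: 2.326 × 0.014698 = 0.03419.
So the interval runs from 0.7369 to 0.8053.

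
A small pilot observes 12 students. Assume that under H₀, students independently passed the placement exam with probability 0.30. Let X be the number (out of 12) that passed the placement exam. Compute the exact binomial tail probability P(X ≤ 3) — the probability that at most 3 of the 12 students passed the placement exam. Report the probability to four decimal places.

X ~ Binomial(n=12, p=0.30).
P(X ≤ 3) = C(12,0)·0.30^0·0.70^12 + C(12,1)·0.30^1·0.70^11 + C(12,2)·0.30^2·0.70^10 + C(12,3)·0.30^3·0.70^9.
= 0.013841 + 0.071184 + 0.167790 + 0.239700 = 0.4925.

P = 0.4925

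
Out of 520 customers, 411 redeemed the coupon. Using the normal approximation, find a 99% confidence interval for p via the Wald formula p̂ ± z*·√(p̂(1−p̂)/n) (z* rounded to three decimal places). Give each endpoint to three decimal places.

(0.744, 0.836)

With x = 411 successes in n = 520, p̂ = 0.79038.
Standard error of p̂: √(0.165677/520) = √0.000318609 = 0.017850.
For 99% confidence, z* = 2.576.
Margin of error: 2.576 × 0.017850 = 0.04598.
So the interval runs from 0.744 to 0.836.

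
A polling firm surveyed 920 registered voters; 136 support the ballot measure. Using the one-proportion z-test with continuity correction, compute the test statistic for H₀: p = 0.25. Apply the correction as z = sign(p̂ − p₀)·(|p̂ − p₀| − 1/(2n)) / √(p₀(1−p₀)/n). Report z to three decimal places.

z = -7.119

Sample proportion p̂ = 136/920 = 0.14783. p̂ − p₀ = -0.102174.
Continuity correction 1/(2n) = 1/1840 = 0.000543.
Corrected numerator: |-0.102174| − 0.000543 = 0.101631.
SE₀ = √(0.25·0.75/920) = 0.014276.
z = −0.101631/0.014276 = -7.119.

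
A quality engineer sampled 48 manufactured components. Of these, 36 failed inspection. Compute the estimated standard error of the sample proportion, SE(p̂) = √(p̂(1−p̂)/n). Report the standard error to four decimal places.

SE = 0.0625

p̂ = 36/48 = 0.75000.
p̂(1−p̂) = 0.187500.
SE = √(0.187500/48) = √0.003906250 = 0.0625.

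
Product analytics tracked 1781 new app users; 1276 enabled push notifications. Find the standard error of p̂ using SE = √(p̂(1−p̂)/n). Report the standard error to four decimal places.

SE = 0.0107

Sample proportion p̂ = 1276/1781 = 0.71645.
p̂(1−p̂) = 0.203149.
Dividing by n and taking the root: √0.000114065 = 0.0107.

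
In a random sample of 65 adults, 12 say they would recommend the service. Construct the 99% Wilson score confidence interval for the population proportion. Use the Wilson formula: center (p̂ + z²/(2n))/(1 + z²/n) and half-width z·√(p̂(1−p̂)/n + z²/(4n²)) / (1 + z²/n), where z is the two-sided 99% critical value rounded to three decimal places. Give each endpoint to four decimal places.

Here p̂ = 12/65 = 0.18462 and z = 2.576 (z² = 6.635776).
1 + z²/n = 1.102089.
Center = (0.18462 + 0.051044)/1.102089 = 0.21383.
Radicand: p̂(1−p̂)/n + z²/(4n²) = 0.002315885 + 0.000392649 = 0.002708534.
Half-width = 2.576·√0.002708534/1.102089 = 0.12165.
CI: 0.21383 ± 0.12165 = (0.0922, 0.3355).

(0.0922, 0.3355)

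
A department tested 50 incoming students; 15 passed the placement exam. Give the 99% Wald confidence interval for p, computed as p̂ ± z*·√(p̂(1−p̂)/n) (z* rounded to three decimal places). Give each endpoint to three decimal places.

The sample proportion is 15/50 = 0.30000.
SE = √(p̂(1−p̂)/n) = √(0.210000/50) = 0.064807.
The 99% critical value is z* = 2.576.
Margin = 2.576·0.064807 = 0.16694.
CI: 0.30000 ± 0.16694 = (0.133, 0.467).

(0.133, 0.467)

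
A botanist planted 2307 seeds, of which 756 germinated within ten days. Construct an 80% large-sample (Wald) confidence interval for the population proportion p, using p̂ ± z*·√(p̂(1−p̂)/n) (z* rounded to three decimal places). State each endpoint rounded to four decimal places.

(0.3152, 0.3402)

p̂ = 756/2307 = 0.32770.
SE = √(p̂(1−p̂)/n) = √(0.220312/2307) = 0.009772.
For 80% confidence, z* = 1.282.
Margin of error: 1.282 × 0.009772 = 0.01253.
Interval: 0.32770 ± 0.01253 → (0.3152, 0.3402).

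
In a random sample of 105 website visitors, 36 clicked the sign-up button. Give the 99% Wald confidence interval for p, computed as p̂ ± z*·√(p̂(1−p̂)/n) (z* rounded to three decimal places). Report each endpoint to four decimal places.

Sample proportion p̂ = 36/105 = 0.34286.
SE = √(p̂(1−p̂)/n) = √(0.225306/105) = 0.046322.
z* = 2.576 at the 99% level.
Margin of error: 2.576 × 0.046322 = 0.11933.
So the interval runs from 0.2235 to 0.4622.

(0.2235, 0.4622)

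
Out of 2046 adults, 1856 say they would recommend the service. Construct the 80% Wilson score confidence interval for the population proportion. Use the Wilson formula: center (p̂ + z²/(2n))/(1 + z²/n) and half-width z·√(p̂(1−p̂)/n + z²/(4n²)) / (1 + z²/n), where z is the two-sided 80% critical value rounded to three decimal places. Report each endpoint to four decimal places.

(0.8986, 0.9150)

p̂ = 1856/2046 = 0.90714; z = 1.282, so z² = 1.643524.
1 + z²/n = 1.000803.
Center = (0.90714 + 0.000402)/1.000803 = 0.90681.
Radicand: p̂(1−p̂)/n + z²/(4n²) = 0.000041173 + 0.000000098 = 0.000041271.
Half-width = z·√(radicand)/denom = 1.282·0.006424/1.000803 = 0.00823.
CI: 0.90681 ± 0.00823 = (0.8986, 0.9150).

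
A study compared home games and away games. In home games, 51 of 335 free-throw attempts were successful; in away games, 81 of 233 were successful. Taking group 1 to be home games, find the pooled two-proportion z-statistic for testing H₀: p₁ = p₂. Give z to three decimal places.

z = -5.423

Sample proportions: p̂₁ = 51/335 = 0.15224 and p̂₂ = 81/233 = 0.34764.
Pooling: p̂ = 132/568 = 0.23239.
Pooled SE = √[0.1783872·0.00727692] ≈ 0.036029.
z = (p̂₁ − p̂₂)/SE = (0.15224 − 0.34764)/0.036029 = -0.19540/0.036029 = -5.423.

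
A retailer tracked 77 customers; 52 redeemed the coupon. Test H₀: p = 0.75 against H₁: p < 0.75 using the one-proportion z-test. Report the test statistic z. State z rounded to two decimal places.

z = -1.51

The sample proportion is 52/77 = 0.67532.
Under H₀, SE = √(p₀(1−p₀)/n) = √(0.75·0.25/77) = √0.002435065 = 0.049346.
z = (0.67532 − 0.75)/0.049346 = -0.07468/0.049346 = -1.51.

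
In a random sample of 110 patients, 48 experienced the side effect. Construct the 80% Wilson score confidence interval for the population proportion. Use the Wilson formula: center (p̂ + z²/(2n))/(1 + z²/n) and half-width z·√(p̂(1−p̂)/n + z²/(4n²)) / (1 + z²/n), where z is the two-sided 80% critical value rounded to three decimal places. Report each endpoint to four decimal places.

(0.3771, 0.4975)

Here p̂ = 48/110 = 0.43636 and z = 1.282 (z² = 1.643524).
Denominator 1 + z²/n = 1 + 1.643524/110 = 1.014941.
Adjusted center: (0.43636 + z²/(2n))/1.014941 = 0.43730.
Radicand: p̂(1−p̂)/n + z²/(4n²) = 0.002235913 + 0.000033957 = 0.002269870.
Half-width = z·√(radicand)/denom = 1.282·0.047643/1.014941 = 0.06018.
So the interval runs from 0.3771 to 0.4975.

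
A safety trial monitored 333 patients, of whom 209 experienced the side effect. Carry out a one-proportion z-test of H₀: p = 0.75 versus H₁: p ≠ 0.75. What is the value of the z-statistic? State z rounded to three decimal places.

z = -5.157

Sample proportion p̂ = 209/333 = 0.62763.
Under H₀, SE = √(p₀(1−p₀)/n) = √(0.75·0.25/333) = √0.000563063 = 0.023729.
Test statistic: z = -0.12237/0.023729 = -5.157.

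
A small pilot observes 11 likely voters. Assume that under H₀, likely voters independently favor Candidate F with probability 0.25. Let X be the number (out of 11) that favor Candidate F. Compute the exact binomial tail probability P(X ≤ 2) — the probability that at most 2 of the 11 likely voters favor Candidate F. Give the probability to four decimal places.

P = 0.4552

X ~ Binomial(n=11, p=0.25).
P(X ≤ 2) = C(11,0)·0.25^0·0.75^11 + C(11,1)·0.25^1·0.75^10 + C(11,2)·0.25^2·0.75^9.
= 0.042235 + 0.154862 + 0.258104 = 0.4552.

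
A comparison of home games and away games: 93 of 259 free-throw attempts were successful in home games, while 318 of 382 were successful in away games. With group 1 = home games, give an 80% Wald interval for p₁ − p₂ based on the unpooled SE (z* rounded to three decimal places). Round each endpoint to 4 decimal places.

(-0.5188, -0.4280)

p̂₁ = 0.35907, p̂₂ = 0.83246, so the observed difference is -0.47339.
Unpooled SE = √(p̂₁(1−p̂₁)/n₁ + p̂₂(1−p̂₂)/n₂) = √(0.000888570 + 0.000365104) = 0.035407.
For 80% confidence, z* = 1.282. Margin = 1.282·0.035407 = 0.04539.
Interval: -0.47339 ± 0.04539 → (-0.5188, -0.4280).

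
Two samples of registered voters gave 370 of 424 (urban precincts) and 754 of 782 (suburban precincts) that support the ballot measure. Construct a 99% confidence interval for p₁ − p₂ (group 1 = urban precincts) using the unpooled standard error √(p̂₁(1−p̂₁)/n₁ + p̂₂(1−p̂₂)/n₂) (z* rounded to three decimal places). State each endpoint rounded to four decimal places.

(-0.1366, -0.0465)

p̂₁ = 370/424 = 0.87264, p̂₂ = 754/782 = 0.96419; p̂₁ − p̂₂ = -0.09155.
SE = √(0.000262119 + 0.000044148) = √0.000306267 = 0.017500.
The 99% critical value is z* = 2.576. Margin = 2.576·0.017500 = 0.04508.
So the interval runs from -0.1366 to -0.0465.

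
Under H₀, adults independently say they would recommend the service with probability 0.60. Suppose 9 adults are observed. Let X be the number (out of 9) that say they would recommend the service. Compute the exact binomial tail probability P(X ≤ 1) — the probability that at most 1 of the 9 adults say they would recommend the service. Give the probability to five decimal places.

P = 0.00380

X ~ Binomial(n=9, p=0.60).
P(X ≤ 1) = C(9,0)·0.60^0·0.40^9 + C(9,1)·0.60^1·0.40^8.
= 0.000262 + 0.003539 = 0.00380.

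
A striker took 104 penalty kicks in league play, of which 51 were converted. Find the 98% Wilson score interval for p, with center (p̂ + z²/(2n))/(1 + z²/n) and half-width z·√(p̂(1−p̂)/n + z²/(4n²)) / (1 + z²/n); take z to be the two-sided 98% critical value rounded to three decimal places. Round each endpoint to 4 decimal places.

Here p̂ = 51/104 = 0.49038 and z = 2.326 (z² = 5.410276).
1 + z²/n = 1.052022.
Adjusted center: (0.49038 + z²/(2n))/1.052022 = 0.49086.
Radicand: p̂(1−p̂)/n + z²/(4n²) = 0.002402957 + 0.000125053 = 0.002528010.
Half-width = z·√(radicand)/denom = 2.326·0.050279/1.052022 = 0.11117.
Interval: 0.49086 ± 0.11117 → (0.3797, 0.6020).

(0.3797, 0.6020)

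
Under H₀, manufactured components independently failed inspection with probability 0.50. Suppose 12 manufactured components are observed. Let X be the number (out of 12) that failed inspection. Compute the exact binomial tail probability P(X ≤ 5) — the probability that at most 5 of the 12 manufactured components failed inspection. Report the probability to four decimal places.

X is binomial with n = 12 and p = 0.50.
P(X ≤ 5) = Σ_{j=0}^{5} C(12,j)·0.50^j·0.50^{12−j}.
= 0.000244 + 0.002930 + 0.016113 + 0.053711 + 0.120850 + 0.193359 = 0.3872.

P = 0.3872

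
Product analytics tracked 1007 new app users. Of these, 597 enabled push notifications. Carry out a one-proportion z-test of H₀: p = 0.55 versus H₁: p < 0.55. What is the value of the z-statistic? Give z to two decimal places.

z = 2.73

Sample proportion p̂ = 597/1007 = 0.59285.
Under H₀, SE = √(p₀(1−p₀)/n) = √(0.55·0.45/1007) = √0.000245780 = 0.015677.
Test statistic: z = 0.04285/0.015677 = 2.73.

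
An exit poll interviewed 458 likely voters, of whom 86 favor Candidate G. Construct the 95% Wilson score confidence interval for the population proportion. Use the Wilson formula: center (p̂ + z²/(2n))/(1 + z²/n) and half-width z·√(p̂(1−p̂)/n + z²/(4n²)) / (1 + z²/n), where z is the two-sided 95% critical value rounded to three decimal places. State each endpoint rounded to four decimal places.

Here p̂ = 86/458 = 0.18777 and z = 1.960 (z² = 3.841600).
Denominator 1 + z²/n = 1 + 3.841600/458 = 1.008388.
Adjusted center: (0.18777 + z²/(2n))/1.008388 = 0.19037.
Radicand: p̂(1−p̂)/n + z²/(4n²) = 0.000333001 + 0.000004578 = 0.000337579.
Half-width = 1.960·√0.000337579/1.008388 = 0.03571.
Interval: 0.19037 ± 0.03571 → (0.1547, 0.2261).

(0.1547, 0.2261)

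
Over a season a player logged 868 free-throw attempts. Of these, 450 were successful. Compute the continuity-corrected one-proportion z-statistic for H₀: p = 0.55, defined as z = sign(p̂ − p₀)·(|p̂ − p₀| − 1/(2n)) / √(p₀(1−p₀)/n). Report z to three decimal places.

p̂ = 450/868 = 0.51843. p̂ − p₀ = -0.031567.
Continuity correction 1/(2n) = 1/1736 = 0.000576.
Corrected numerator: |-0.031567| − 0.000576 = 0.030991.
Null standard error: √(0.55·0.45/868) = √0.000285138 = 0.016886.
z = −0.030991/0.016886 = -1.835.

z = -1.835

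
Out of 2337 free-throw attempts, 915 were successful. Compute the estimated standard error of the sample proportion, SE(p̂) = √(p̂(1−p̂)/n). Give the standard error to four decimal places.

The sample proportion is 915/2337 = 0.39153.
p̂(1−p̂) = 0.238234.
Dividing by n and taking the root: √0.000101940 = 0.0101.

SE = 0.0101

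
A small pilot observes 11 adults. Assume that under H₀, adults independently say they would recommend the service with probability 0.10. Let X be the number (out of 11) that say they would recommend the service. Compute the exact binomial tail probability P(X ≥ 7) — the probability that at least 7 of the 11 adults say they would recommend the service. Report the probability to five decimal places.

X is binomial with n = 11 and p = 0.10.
P(X ≥ 7) = Σ_{j=7}^{11} C(11,j)·0.10^j·0.90^{11−j}.
= 0.000022 + 0.000001 + 0.000000 + 0.000000 + 0.000000 = 0.00002.

P = 0.00002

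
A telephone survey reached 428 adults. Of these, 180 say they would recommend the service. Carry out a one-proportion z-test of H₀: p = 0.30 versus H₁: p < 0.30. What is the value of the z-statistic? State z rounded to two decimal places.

z = 5.44

p̂ = 180/428 = 0.42056.
Under H₀, SE = √(p₀(1−p₀)/n) = √(0.30·0.70/428) = √0.000490654 = 0.022151.
z = (p̂ − p₀)/SE = (0.42056 − 0.30)/0.022151 = 5.44.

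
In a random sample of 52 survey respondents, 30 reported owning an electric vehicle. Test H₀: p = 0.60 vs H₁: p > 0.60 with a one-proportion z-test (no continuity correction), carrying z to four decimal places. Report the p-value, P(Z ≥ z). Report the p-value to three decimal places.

Sample proportion p̂ = 30/52 = 0.57692.
Null standard error: √(0.60·0.40/52) = √0.004615385 = 0.067937.
z = (p̂ − p₀)/SE = (30/52 − 0.60)/0.067937 ≈ -0.3397.
From the standard normal, P(Z ≥ z) = 0.633.

p-value = 0.633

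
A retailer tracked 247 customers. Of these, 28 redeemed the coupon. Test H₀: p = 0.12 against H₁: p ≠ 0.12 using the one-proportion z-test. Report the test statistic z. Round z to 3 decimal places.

With x = 28 successes in n = 247, p̂ = 0.11336.
Null standard error: √(0.12·0.88/247) = √0.000427530 = 0.020677.
z = (0.11336 − 0.12)/0.020677 = -0.00664/0.020677 = -0.321.

z = -0.321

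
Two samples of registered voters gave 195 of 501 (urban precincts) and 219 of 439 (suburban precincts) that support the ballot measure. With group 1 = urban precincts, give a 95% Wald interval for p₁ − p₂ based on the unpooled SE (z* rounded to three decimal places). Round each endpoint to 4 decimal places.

(-0.1730, -0.0463)

p̂₁ = 195/501 = 0.38922, p̂₂ = 219/439 = 0.49886; p̂₁ − p̂₂ = -0.10964.
SE = √(0.000474507 + 0.000569473) = √0.001043980 = 0.032311.
z* = 1.960 at the 95% level. Margin of error = 0.06333.
Interval: -0.10964 ± 0.06333 → (-0.1730, -0.0463).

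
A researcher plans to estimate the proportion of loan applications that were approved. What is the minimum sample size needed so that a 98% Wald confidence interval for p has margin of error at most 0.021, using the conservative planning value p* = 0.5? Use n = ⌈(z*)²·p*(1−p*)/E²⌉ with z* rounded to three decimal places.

n = 3068

For 98% confidence, z* = 2.326.
p*(1−p*) = 0.2500.
(z*)²·p*(1−p*)/E² = 5.410276·0.2500/0.000441 = 3067.050.
⌈3067.050⌉ = 3068.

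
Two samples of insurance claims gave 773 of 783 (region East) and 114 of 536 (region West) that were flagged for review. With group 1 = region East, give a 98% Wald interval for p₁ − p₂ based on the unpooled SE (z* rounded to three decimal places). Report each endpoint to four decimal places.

p̂₁ = 0.98723, p̂₂ = 0.21269, so the observed difference is 0.77454.
SE = √(0.000016103 + 0.000312409) = √0.000328512 = 0.018125.
z* = 2.326 at the 98% level. Margin of error = 0.04216.
So the interval runs from 0.7324 to 0.8167.

(0.7324, 0.8167)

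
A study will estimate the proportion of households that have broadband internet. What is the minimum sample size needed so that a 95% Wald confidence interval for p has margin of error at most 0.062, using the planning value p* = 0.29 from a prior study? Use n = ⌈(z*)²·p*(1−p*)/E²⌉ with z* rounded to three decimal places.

n = 206

z* = 1.960 at the 95% level.
p*(1−p*) = 0.29·0.71 = 0.2059.
(z*)²·p*(1−p*)/E² = 3.841600·0.2059/0.003844 = 205.771.
Rounding up, n = 206.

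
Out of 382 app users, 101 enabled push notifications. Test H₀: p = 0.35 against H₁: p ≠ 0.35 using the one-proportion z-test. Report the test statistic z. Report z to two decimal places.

p̂ = 101/382 = 0.26440.
Null standard error: √(0.35·0.65/382) = √0.000595550 = 0.024404.
z = (p̂ − p₀)/SE = (0.26440 − 0.35)/0.024404 = -3.51.

z = -3.51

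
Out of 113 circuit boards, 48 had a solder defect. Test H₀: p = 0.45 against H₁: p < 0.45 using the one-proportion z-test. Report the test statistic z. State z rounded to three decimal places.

z = -0.539

Sample proportion p̂ = 48/113 = 0.42478.
Under H₀, SE = √(p₀(1−p₀)/n) = √(0.45·0.55/113) = √0.002190265 = 0.046800.
Test statistic: z = -0.02522/0.046800 = -0.539.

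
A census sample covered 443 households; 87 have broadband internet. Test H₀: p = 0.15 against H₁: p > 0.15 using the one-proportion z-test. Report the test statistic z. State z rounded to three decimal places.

z = 2.734

Sample proportion p̂ = 87/443 = 0.19639.
SE₀ = √(0.15·0.85/443) = 0.016965.
z = (p̂ − p₀)/SE = (0.19639 − 0.15)/0.016965 = 2.734.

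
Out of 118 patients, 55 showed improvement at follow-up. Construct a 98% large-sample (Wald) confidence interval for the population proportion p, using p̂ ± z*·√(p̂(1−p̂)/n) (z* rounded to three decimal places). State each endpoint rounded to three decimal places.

With x = 55 successes in n = 118, p̂ = 0.46610.
SE = √(p̂(1−p̂)/n) = √(0.248851/118) = 0.045923.
z* = 2.326 at the 98% level.
Margin = 2.326·0.045923 = 0.10682.
So the interval runs from 0.359 to 0.573.

(0.359, 0.573)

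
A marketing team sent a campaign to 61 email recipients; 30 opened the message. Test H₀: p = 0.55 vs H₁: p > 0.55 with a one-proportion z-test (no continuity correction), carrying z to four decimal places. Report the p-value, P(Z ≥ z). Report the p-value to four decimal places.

p̂ = 30/61 = 0.49180.
Under H₀, SE = √(p₀(1−p₀)/n) = √(0.55·0.45/61) = √0.004057377 = 0.063698.
Test statistic (full precision, shown to 4 dp): z = (30/61 − 0.55)/SE₀ ≈ -0.9136.
p-value = P(Z ≥ z) with z = -0.9136 → 0.8195.

p-value = 0.8195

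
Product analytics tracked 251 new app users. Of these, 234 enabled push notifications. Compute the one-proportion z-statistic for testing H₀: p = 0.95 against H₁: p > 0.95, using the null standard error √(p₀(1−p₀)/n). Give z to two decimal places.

z = -1.29

Sample proportion p̂ = 234/251 = 0.93227.
Under H₀, SE = √(p₀(1−p₀)/n) = √(0.95·0.05/251) = √0.000189243 = 0.013757.
z = (p̂ − p₀)/SE = (0.93227 − 0.95)/0.013757 = -1.29.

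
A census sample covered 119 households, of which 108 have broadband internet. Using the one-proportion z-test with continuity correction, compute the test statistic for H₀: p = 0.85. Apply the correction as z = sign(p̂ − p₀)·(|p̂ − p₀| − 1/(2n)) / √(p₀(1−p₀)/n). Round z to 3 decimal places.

z = 1.630

Sample proportion p̂ = 108/119 = 0.90756. p̂ − p₀ = 0.057563.
1/(2n) = 0.004202.
Corrected numerator: |0.057563| − 0.004202 = 0.053361.
Under H₀, SE = √(p₀(1−p₀)/n) = √(0.85·0.15/119) = √0.001071429 = 0.032733.
z = (+)0.053361/0.032733 = 1.630.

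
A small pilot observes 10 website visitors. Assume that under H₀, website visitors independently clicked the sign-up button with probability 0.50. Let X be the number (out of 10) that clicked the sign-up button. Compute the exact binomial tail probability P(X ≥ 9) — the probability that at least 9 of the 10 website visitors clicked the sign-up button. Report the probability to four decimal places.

P = 0.0107

X is binomial with n = 10 and p = 0.50.
P(X ≥ 9) = C(10,9)·0.50^9·0.50^1 + C(10,10)·0.50^10·0.50^0.
= 0.009766 + 0.000977 = 0.0107.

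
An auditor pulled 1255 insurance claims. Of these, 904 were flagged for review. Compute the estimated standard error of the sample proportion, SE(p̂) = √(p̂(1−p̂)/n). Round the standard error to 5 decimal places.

p̂ = 904/1255 = 0.72032.
p̂(1−p̂) = 0.72032·0.27968 = 0.201459.
SE = √(0.201459/1255) = 0.01267.

SE = 0.01267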